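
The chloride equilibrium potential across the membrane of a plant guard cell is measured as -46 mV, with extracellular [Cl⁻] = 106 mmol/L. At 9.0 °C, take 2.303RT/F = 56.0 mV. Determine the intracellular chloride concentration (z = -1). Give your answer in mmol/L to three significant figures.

16.0 mmol/L

Nernst: E = (56.0/-1) · log₁₀([out]/[in]), so log₁₀([out]/[in]) = -46.0 × -1 / 56.0 = 0.8214.
[out]/[in] = 10^(0.8214) = 6.629.
[in] = 106 / 6.629 = 15.99 mmol/L.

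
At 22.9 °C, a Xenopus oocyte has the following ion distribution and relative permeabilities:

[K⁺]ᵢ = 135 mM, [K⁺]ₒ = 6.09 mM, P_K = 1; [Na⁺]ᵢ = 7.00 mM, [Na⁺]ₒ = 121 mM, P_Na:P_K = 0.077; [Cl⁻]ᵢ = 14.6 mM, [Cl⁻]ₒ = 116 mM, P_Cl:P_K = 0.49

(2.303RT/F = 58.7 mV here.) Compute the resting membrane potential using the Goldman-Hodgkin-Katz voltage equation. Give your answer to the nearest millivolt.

Vm = 58.7 · log₁₀[(Σ P·[cation]ₒ + Σ P·[anion]ᵢ) / (Σ P·[cation]ᵢ + Σ P·[anion]ₒ)]
Numerator = 1×6.09 + 0.077×121 + 0.49×14.6 = 22.56
Denominator = 1×135 + 0.077×7.00 + 0.49×116 = 192.4
Vm = 58.7 · log₁₀(0.11727) = 58.7 × (-0.9308) = -54.64 mV

-55 mV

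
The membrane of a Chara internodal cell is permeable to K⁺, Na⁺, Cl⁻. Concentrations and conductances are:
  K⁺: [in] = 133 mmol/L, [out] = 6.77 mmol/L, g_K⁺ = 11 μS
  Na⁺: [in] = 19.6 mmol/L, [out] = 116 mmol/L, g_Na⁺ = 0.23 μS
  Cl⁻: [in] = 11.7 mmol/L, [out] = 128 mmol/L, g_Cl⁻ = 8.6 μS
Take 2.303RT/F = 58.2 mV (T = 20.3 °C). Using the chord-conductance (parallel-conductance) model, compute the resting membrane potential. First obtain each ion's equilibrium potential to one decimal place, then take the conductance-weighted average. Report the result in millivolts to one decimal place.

-67.5 mV

E_K⁺ = (58.2/1)·log₁₀(6.77/133) = -75.3 mV
E_Na⁺ = (58.2/1)·log₁₀(116/19.6) = 44.9 mV
E_Cl⁻ = (58.2/-1)·log₁₀(128/11.7) = -60.5 mV
Vm = (Σ gᵢEᵢ)/(Σ gᵢ) = (11·-75.3 + 0.23·44.9 + 8.6·-60.5) / (11 + 0.23 + 8.6)
= -1338.27 / 19.83 = -67.49 mV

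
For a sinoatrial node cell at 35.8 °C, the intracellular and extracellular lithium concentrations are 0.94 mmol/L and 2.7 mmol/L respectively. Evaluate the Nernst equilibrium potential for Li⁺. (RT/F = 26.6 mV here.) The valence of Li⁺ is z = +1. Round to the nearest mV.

28 mV

E = (26.6/z) · ln([Li⁺]_out/[Li⁺]_in) with z = +1.
= (26.6/1) · ln(2.7/0.94) = 26.60 · ln(2.872)
= 26.60 · (1.0551) = 28.07 mV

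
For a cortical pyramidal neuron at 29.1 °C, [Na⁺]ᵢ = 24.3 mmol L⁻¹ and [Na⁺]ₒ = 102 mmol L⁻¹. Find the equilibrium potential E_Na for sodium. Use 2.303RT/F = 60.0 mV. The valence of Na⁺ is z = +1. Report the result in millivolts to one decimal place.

E = (60.0/z) · log₁₀([Na⁺]_out/[Na⁺]_in) with z = +1.
= (60.0/1) · log₁₀(102/24.3) = 60.00 · log₁₀(4.198)
= 60.00 · (0.6230) = 37.38 mV

37.4 mV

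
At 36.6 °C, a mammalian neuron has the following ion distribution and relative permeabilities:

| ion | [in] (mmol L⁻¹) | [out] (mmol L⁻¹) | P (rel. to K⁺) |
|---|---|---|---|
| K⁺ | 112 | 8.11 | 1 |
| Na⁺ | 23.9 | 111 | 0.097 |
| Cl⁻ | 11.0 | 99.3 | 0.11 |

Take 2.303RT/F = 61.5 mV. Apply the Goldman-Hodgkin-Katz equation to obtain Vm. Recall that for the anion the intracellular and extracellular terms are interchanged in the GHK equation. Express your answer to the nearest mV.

-49 mV

Vm = 61.5 · log₁₀[(Σ P·[cation]ₒ + Σ P·[anion]ᵢ) / (Σ P·[cation]ᵢ + Σ P·[anion]ₒ)]
Numerator = 1×8.11 + 0.097×111 + 0.11×11.0 = 20.09
Denominator = 1×112 + 0.097×23.9 + 0.11×99.3 = 125.2
Vm = 61.5 · log₁₀(0.16039) = 61.5 × (-0.7948) = -48.88 mV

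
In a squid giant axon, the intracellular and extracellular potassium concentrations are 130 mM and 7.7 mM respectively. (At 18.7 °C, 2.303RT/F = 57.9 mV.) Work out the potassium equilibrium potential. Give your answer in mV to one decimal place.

-71.1 mV

E = (57.9/z) · log₁₀([K⁺]_out/[K⁺]_in) with z = +1.
= (57.9/1) · log₁₀(7.7/130) = 57.90 · log₁₀(0.05923)
= 57.90 · (-1.2275) = -71.07 mV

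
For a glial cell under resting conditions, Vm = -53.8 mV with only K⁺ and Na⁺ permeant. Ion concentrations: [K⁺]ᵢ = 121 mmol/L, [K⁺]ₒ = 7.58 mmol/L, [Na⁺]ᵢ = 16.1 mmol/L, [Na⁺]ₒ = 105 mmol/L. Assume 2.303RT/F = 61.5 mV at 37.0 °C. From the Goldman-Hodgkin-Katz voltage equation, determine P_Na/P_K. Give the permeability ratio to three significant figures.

0.0833

Let α = P_Na/P_K. GHK: Vm = 61.5·log₁₀[(Kₒ + α·Naₒ)/(Kᵢ + α·Naᵢ)].
10^(Vm/61.5) = 10^(-53.8/61.5) = 0.13341
So 0.13341·(Kᵢ + α·Naᵢ) = Kₒ + α·Naₒ → α = (0.13341·121.0 − 7.58) / (105.0 − 0.13341·16.1)
α = (16.14 − 7.58) / (105.0 − 2.148) = 8.563/102.9 = 0.08326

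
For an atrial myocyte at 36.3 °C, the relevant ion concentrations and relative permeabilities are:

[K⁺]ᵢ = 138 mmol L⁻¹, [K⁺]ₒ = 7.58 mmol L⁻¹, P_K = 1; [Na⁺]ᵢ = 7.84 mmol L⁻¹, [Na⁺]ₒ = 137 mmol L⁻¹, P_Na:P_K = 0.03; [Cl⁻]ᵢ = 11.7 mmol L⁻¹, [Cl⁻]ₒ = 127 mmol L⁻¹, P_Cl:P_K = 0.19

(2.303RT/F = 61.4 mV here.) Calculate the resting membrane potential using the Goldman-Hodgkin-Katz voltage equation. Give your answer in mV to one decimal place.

Vm = 61.4 · log₁₀[(Σ P·[cation]ₒ + Σ P·[anion]ᵢ) / (Σ P·[cation]ᵢ + Σ P·[anion]ₒ)]
Numerator = 1×7.58 + 0.03×137 + 0.19×11.7 = 13.91
Denominator = 1×138 + 0.03×7.84 + 0.19×127 = 162.4
Vm = 61.4 · log₁₀(0.08569) = 61.4 × (-1.0671) = -65.52 mV

-65.5 mV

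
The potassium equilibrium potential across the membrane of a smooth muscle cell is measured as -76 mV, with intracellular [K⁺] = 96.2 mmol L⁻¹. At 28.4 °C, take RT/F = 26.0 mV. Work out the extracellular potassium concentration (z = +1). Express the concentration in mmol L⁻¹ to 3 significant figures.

Nernst: E = (26.0/1) · ln([out]/[in]), so ln([out]/[in]) = -76.0 × 1 / 26.0 = -2.9231.
[out]/[in] = e^(-2.9231) = 0.05377.
[out] = 0.05377 × 96.2 = 5.172 mmol L⁻¹.

5.17 mmol L⁻¹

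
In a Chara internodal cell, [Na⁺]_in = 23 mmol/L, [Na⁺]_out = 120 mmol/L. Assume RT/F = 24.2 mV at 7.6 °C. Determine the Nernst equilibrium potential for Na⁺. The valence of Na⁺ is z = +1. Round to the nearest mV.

E = (24.2/z) · ln([Na⁺]_out/[Na⁺]_in) with z = +1.
= (24.2/1) · ln(120/23) = 24.20 · ln(5.217)
= 24.20 · (1.6520) = 39.98 mV

40 mV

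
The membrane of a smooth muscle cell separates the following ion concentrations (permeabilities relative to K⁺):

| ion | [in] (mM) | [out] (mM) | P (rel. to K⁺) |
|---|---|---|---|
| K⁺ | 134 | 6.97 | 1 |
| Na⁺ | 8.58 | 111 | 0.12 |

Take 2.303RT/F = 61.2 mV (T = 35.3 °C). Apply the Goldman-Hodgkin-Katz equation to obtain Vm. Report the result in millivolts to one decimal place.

Vm = 61.2 · log₁₀[(Σ P·[cation]ₒ + Σ P·[anion]ᵢ) / (Σ P·[cation]ᵢ + Σ P·[anion]ₒ)]
Numerator = 1×6.97 + 0.12×111 = 20.29
Denominator = 1×134 + 0.12×8.58 = 135
Vm = 61.2 · log₁₀(0.15026) = 61.2 × (-0.8231) = -50.38 mV

-50.4 mV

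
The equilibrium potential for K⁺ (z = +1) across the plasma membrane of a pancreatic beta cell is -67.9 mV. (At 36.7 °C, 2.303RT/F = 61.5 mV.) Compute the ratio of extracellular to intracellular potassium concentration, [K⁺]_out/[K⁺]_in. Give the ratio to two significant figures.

log₁₀([out]/[in]) = E·z/(61.5) = -67.9 × 1 / 61.5 = -1.1041
[out]/[in] = 10^(-1.1041) = 0.07869

0.079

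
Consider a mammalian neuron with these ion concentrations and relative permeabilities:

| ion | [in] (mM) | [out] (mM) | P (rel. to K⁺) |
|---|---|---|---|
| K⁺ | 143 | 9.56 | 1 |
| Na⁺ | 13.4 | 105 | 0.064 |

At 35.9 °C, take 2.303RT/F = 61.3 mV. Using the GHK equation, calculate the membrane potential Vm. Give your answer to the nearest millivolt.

Vm = 61.3 · log₁₀[(Σ P·[cation]ₒ + Σ P·[anion]ᵢ) / (Σ P·[cation]ᵢ + Σ P·[anion]ₒ)]
Numerator = 1×9.56 + 0.064×105 = 16.28
Denominator = 1×143 + 0.064×13.4 = 143.9
Vm = 61.3 · log₁₀(0.11317) = 61.3 × (-0.9463) = -58.01 mV

-58 mV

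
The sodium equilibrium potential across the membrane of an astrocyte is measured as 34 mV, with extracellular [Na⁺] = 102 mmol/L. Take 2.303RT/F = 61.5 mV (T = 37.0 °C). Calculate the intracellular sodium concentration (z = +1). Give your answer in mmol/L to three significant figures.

Nernst: E = (61.5/1) · log₁₀([out]/[in]), so log₁₀([out]/[in]) = 34.0 × 1 / 61.5 = 0.5528.
[out]/[in] = 10^(0.5528) = 3.571.
[in] = 102 / 3.571 = 28.56 mmol/L.

28.6 mmol/L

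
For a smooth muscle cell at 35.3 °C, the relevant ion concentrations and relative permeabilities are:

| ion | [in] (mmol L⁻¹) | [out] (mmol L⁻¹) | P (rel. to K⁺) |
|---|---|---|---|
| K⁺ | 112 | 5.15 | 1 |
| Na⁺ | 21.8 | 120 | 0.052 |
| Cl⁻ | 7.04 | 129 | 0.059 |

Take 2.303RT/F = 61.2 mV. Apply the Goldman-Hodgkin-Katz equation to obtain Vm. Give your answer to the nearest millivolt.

-62 mV

Vm = 61.2 · log₁₀[(Σ P·[cation]ₒ + Σ P·[anion]ᵢ) / (Σ P·[cation]ᵢ + Σ P·[anion]ₒ)]
Numerator = 1×5.15 + 0.052×120 + 0.059×7.04 = 11.81
Denominator = 1×112 + 0.052×21.8 + 0.059×129 = 120.7
Vm = 61.2 · log₁₀(0.097771) = 61.2 × (-1.0098) = -61.80 mV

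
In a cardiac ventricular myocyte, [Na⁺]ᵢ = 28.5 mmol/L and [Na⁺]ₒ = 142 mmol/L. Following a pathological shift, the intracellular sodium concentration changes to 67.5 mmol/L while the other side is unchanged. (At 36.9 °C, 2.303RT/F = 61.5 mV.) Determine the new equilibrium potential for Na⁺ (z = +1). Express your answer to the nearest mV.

After the shift: [Na⁺]_out = 142, [Na⁺]_in = 67.5 mmol/L.
E_new = (61.5/1)·log₁₀(142/67.5) = 61.50 · (0.3230) = 19.86 mV

20 mV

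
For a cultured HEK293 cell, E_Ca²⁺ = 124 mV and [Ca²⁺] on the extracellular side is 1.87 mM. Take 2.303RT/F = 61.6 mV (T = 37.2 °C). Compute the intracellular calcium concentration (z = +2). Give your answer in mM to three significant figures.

0.000176 mM

Nernst: E = (61.6/2) · log₁₀([out]/[in]), so log₁₀([out]/[in]) = 124.0 × 2 / 61.6 = 4.0260.
[out]/[in] = 10^(4.0260) = 1.062e+04.
[in] = 1.87 / 1.062e+04 = 0.0001761 mM.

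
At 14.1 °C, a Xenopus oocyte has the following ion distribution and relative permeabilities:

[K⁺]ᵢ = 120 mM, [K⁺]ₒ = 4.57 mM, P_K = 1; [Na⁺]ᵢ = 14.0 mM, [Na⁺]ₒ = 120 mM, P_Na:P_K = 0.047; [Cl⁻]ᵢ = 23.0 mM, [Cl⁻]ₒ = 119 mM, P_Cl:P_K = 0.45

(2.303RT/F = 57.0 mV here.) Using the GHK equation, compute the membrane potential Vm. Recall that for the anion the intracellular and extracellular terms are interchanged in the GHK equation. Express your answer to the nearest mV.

-53 mV

Vm = 57.0 · log₁₀[(Σ P·[cation]ₒ + Σ P·[anion]ᵢ) / (Σ P·[cation]ᵢ + Σ P·[anion]ₒ)]
Numerator = 1×4.57 + 0.047×120 + 0.45×23.0 = 20.56
Denominator = 1×120 + 0.047×14.0 + 0.45×119 = 174.2
Vm = 57.0 · log₁₀(0.11802) = 57.0 × (-0.9280) = -52.90 mV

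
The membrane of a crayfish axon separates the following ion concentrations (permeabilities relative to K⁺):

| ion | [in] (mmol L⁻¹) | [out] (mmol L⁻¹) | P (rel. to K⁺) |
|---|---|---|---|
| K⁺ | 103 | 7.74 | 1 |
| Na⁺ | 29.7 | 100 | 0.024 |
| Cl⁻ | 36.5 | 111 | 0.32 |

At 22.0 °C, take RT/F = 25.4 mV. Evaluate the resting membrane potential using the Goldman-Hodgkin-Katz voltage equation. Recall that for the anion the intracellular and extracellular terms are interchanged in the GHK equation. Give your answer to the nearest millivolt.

-47 mV

Vm = 25.4 · ln[(Σ P·[cation]ₒ + Σ P·[anion]ᵢ) / (Σ P·[cation]ᵢ + Σ P·[anion]ₒ)]
Numerator = 1×7.74 + 0.024×100 + 0.32×36.5 = 21.82
Denominator = 1×103 + 0.024×29.7 + 0.32×111 = 139.2
Vm = 25.4 · ln(0.15672) = 25.4 × (-1.8533) = -47.07 mV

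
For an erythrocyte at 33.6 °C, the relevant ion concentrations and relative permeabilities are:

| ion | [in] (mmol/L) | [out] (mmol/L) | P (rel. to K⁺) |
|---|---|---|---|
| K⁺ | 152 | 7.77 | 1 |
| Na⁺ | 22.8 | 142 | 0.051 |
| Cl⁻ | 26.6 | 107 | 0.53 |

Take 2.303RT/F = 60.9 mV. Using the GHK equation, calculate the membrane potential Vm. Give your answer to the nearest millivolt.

Vm = 60.9 · log₁₀[(Σ P·[cation]ₒ + Σ P·[anion]ᵢ) / (Σ P·[cation]ᵢ + Σ P·[anion]ₒ)]
Numerator = 1×7.77 + 0.051×142 + 0.53×26.6 = 29.11
Denominator = 1×152 + 0.051×22.8 + 0.53×107 = 209.9
Vm = 60.9 · log₁₀(0.1387) = 60.9 × (-0.8579) = -52.25 mV

-52 mV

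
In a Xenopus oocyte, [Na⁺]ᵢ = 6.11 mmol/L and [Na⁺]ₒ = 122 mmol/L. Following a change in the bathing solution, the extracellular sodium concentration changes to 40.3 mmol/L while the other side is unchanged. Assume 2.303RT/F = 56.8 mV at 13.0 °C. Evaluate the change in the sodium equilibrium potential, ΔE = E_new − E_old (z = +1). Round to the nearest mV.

E_old = (56.8/1)·log₁₀(122/6.11) = 73.86 mV
E_new = (56.8/1)·log₁₀(40.3/6.11) = 46.53 mV
ΔE = 46.53 − (73.86) = -27.32 mV

-27 mV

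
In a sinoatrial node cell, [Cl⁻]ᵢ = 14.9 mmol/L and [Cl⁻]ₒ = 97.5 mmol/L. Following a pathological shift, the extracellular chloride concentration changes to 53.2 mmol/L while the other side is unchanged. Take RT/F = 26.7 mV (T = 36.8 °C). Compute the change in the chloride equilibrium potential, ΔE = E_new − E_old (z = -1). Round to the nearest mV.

E_old = (26.7/-1)·ln(97.5/14.9) = -50.16 mV
E_new = (26.7/-1)·ln(53.2/14.9) = -33.98 mV
ΔE = -33.98 − (-50.16) = 16.17 mV

16 mV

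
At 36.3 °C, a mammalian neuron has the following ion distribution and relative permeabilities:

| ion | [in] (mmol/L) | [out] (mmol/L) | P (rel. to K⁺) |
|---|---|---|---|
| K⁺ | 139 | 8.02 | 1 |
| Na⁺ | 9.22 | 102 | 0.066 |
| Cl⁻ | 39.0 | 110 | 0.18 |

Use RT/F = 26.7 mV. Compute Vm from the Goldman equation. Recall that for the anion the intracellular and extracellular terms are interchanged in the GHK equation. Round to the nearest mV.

Vm = 26.7 · ln[(Σ P·[cation]ₒ + Σ P·[anion]ᵢ) / (Σ P·[cation]ᵢ + Σ P·[anion]ₒ)]
Numerator = 1×8.02 + 0.066×102 + 0.18×39.0 = 21.77
Denominator = 1×139 + 0.066×9.22 + 0.18×110 = 159.4
Vm = 26.7 · ln(0.13658) = 26.7 × (-1.9908) = -53.16 mV

-53 mV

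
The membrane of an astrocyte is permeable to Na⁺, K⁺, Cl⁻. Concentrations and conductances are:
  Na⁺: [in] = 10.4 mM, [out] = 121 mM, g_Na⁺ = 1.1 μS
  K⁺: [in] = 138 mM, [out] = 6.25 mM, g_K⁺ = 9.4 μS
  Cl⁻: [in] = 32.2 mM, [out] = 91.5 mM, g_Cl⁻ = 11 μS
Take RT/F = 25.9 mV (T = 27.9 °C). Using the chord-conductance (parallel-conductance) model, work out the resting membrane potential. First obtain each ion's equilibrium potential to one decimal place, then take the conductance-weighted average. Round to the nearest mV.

E_Na⁺ = (25.9/1)·ln(121/10.4) = 63.6 mV
E_K⁺ = (25.9/1)·ln(6.25/138) = -80.2 mV
E_Cl⁻ = (25.9/-1)·ln(91.5/32.2) = -27.0 mV
Vm = (Σ gᵢEᵢ)/(Σ gᵢ) = (1.1·63.6 + 9.4·-80.2 + 11·-27.0) / (1.1 + 9.4 + 11)
= -980.92 / 21.5 = -45.62 mV

-46 mV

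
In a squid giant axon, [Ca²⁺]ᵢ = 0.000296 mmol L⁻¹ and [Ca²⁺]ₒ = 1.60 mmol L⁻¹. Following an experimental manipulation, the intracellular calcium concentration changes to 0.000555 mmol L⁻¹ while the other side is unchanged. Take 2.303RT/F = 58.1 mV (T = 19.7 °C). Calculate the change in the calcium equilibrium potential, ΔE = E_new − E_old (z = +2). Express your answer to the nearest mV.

-8 mV

E_old = (58.1/2)·log₁₀(1.60/0.000296) = 108.44 mV
E_new = (58.1/2)·log₁₀(1.60/0.000555) = 100.51 mV
ΔE = 100.51 − (108.44) = -7.93 mV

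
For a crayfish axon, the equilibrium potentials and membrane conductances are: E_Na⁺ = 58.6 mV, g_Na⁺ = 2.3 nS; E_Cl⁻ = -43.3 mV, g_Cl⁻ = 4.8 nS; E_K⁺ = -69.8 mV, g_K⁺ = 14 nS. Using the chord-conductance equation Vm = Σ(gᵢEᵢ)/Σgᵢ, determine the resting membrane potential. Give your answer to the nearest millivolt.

-50 mV

Σ gᵢEᵢ = 2.3·(58.6) + 4.8·(-43.3) + 14·(-69.8) = -1050.26
Σ gᵢ = 2.3 + 4.8 + 14 = 21.1
Vm = -1050.26 / 21.1 = -49.78 mV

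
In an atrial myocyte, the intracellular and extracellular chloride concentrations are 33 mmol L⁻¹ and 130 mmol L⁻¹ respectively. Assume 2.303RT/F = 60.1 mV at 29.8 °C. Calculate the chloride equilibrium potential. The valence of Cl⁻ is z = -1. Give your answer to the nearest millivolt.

-36 mV

E = (60.1/z) · log₁₀([Cl⁻]_out/[Cl⁻]_in) with z = -1.
For an anion, dividing by z = -1 reverses the sign.
= (60.1/-1) · log₁₀(130/33) = -60.10 · log₁₀(3.939)
= -60.10 · (0.5954) = -35.79 mV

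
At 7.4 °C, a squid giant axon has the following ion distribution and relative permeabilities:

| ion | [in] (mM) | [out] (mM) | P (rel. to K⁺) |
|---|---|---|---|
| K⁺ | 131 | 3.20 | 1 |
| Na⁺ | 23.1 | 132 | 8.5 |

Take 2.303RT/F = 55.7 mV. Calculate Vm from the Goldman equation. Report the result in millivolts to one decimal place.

Vm = 55.7 · log₁₀[(Σ P·[cation]ₒ + Σ P·[anion]ᵢ) / (Σ P·[cation]ᵢ + Σ P·[anion]ₒ)]
Numerator = 1×3.20 + 8.5×132 = 1125
Denominator = 1×131 + 8.5×23.1 = 327.4
Vm = 55.7 · log₁₀(3.4373) = 55.7 × (0.5362) = 29.87 mV

29.9 mV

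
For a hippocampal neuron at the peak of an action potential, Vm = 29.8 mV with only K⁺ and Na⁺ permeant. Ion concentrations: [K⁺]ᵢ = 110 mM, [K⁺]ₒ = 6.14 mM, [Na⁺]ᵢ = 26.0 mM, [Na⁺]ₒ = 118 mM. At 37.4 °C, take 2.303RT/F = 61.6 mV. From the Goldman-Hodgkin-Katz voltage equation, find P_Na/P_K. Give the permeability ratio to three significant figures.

8.48

Let α = P_Na/P_K. GHK: Vm = 61.6·log₁₀[(Kₒ + α·Naₒ)/(Kᵢ + α·Naᵢ)].
10^(Vm/61.6) = 10^(29.8/61.6) = 3.0463
So 3.0463·(Kᵢ + α·Naᵢ) = Kₒ + α·Naₒ → α = (3.0463·110.0 − 6.14) / (118.0 − 3.0463·26.0)
α = (335.1 − 6.14) / (118.0 − 79.2) = 328.9/38.8 = 8.479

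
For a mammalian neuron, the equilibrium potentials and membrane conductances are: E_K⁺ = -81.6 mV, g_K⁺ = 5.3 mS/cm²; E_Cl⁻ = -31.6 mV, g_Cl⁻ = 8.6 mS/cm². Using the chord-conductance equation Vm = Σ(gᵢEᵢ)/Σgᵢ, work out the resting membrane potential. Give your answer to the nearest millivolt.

Σ gᵢEᵢ = 5.3·(-81.6) + 8.6·(-31.6) = -704.24
Σ gᵢ = 5.3 + 8.6 = 13.9
Vm = -704.24 / 13.9 = -50.66 mV

-51 mV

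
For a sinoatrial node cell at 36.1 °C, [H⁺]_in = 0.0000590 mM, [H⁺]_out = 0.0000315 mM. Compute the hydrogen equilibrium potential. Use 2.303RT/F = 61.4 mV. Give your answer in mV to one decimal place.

E = (61.4/z) · log₁₀([H⁺]_out/[H⁺]_in) with z = +1.
= (61.4/1) · log₁₀(0.0000315/0.0000590) = 61.40 · log₁₀(0.5339)
= 61.40 · (-0.2725) = -16.73 mV

-16.7 mV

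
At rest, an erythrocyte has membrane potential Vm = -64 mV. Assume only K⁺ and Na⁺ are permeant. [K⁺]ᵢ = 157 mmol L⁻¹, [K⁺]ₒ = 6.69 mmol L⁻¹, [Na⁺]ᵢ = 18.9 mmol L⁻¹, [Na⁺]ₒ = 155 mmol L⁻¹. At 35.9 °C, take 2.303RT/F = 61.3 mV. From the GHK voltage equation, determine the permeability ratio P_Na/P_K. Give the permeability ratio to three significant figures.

0.0489

Let α = P_Na/P_K. GHK: Vm = 61.3·log₁₀[(Kₒ + α·Naₒ)/(Kᵢ + α·Naᵢ)].
10^(Vm/61.3) = 10^(-64.0/61.3) = 0.090355
So 0.090355·(Kᵢ + α·Naᵢ) = Kₒ + α·Naₒ → α = (0.090355·157.0 − 6.69) / (155.0 − 0.090355·18.9)
α = (14.19 − 6.69) / (155.0 − 1.708) = 7.496/153.3 = 0.0489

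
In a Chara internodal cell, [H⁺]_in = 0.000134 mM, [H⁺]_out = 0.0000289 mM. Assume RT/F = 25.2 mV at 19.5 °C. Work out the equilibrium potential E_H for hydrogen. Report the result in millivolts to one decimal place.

E = (25.2/z) · ln([H⁺]_out/[H⁺]_in) with z = +1.
= (25.2/1) · ln(0.0000289/0.000134) = 25.20 · ln(0.2157)
= 25.20 · (-1.5340) = -38.66 mV

-38.7 mV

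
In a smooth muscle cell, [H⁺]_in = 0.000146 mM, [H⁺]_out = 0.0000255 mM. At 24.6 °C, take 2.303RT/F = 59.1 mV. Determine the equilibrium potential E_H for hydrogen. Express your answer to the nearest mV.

-45 mV

E = (59.1/z) · log₁₀([H⁺]_out/[H⁺]_in) with z = +1.
= (59.1/1) · log₁₀(0.0000255/0.000146) = 59.10 · log₁₀(0.1747)
= 59.10 · (-0.7578) = -44.79 mV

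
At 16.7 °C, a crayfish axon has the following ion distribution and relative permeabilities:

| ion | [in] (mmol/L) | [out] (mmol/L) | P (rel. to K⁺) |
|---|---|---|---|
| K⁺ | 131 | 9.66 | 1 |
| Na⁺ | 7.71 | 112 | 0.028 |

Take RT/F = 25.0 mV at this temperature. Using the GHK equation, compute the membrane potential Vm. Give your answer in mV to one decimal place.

-58.2 mV

Vm = 25.0 · ln[(Σ P·[cation]ₒ + Σ P·[anion]ᵢ) / (Σ P·[cation]ᵢ + Σ P·[anion]ₒ)]
Numerator = 1×9.66 + 0.028×112 = 12.8
Denominator = 1×131 + 0.028×7.71 = 131.2
Vm = 25.0 · ln(0.097519) = 25.0 × (-2.3277) = -58.19 mV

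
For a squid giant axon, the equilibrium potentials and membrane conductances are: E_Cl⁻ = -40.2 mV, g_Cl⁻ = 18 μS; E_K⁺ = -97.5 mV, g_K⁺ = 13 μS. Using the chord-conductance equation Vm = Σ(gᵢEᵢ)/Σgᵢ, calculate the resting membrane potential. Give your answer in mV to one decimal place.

-64.2 mV

Σ gᵢEᵢ = 18·(-40.2) + 13·(-97.5) = -1991.10
Σ gᵢ = 18 + 13 = 31
Vm = -1991.10 / 31 = -64.23 mV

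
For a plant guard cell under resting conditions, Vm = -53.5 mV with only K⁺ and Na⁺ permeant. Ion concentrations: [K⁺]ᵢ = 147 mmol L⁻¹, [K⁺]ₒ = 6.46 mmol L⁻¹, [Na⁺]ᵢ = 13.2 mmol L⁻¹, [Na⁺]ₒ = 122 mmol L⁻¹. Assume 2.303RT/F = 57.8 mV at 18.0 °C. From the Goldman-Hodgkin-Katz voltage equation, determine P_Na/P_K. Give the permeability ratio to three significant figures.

Let α = P_Na/P_K. GHK: Vm = 57.8·log₁₀[(Kₒ + α·Naₒ)/(Kᵢ + α·Naᵢ)].
10^(Vm/57.8) = 10^(-53.5/57.8) = 0.11868
So 0.11868·(Kᵢ + α·Naᵢ) = Kₒ + α·Naₒ → α = (0.11868·147.0 − 6.46) / (122.0 − 0.11868·13.2)
α = (17.45 − 6.46) / (122.0 − 1.567) = 10.99/120.4 = 0.09123

0.0912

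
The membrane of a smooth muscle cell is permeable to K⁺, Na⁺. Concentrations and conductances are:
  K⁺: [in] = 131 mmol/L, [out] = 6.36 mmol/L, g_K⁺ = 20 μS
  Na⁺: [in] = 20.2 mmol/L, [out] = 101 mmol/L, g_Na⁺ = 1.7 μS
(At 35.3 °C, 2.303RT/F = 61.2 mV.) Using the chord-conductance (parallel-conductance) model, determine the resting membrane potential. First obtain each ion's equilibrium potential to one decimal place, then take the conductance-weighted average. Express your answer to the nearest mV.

E_K⁺ = (61.2/1)·log₁₀(6.36/131) = -80.4 mV
E_Na⁺ = (61.2/1)·log₁₀(101/20.2) = 42.8 mV
Vm = (Σ gᵢEᵢ)/(Σ gᵢ) = (20·-80.4 + 1.7·42.8) / (20 + 1.7)
= -1535.24 / 21.7 = -70.75 mV

-71 mV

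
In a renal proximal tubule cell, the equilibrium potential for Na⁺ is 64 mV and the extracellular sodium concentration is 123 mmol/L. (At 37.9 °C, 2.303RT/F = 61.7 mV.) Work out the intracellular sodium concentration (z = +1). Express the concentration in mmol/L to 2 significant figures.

11 mmol/L

Nernst: E = (61.7/1) · log₁₀([out]/[in]), so log₁₀([out]/[in]) = 64.0 × 1 / 61.7 = 1.0373.
[out]/[in] = 10^(1.0373) = 10.9.
[in] = 123 / 10.9 = 11.29 mmol/L.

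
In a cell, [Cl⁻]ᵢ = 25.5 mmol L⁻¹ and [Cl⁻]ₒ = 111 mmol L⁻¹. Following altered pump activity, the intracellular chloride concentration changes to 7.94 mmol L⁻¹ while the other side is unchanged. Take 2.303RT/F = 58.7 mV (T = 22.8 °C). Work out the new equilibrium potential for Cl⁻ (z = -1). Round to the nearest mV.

After the shift: [Cl⁻]_out = 111, [Cl⁻]_in = 7.94 mmol L⁻¹.
E_new = (58.7/-1)·log₁₀(111/7.94) = -58.70 · (1.1455) = -67.24 mV

-67 mV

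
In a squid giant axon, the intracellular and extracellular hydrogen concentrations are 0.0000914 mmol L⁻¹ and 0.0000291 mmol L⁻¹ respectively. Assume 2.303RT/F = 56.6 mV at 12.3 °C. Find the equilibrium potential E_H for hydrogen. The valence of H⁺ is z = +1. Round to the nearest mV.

-28 mV

E = (56.6/z) · log₁₀([H⁺]_out/[H⁺]_in) with z = +1.
= (56.6/1) · log₁₀(0.0000291/0.0000914) = 56.60 · log₁₀(0.3184)
= 56.60 · (-0.4971) = -28.13 mV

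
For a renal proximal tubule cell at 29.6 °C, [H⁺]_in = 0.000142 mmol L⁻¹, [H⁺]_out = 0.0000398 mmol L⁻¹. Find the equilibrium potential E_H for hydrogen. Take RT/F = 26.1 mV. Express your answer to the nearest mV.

E = (26.1/z) · ln([H⁺]_out/[H⁺]_in) with z = +1.
= (26.1/1) · ln(0.0000398/0.000142) = 26.10 · ln(0.2803)
= 26.10 · (-1.2720) = -33.20 mV

-33 mV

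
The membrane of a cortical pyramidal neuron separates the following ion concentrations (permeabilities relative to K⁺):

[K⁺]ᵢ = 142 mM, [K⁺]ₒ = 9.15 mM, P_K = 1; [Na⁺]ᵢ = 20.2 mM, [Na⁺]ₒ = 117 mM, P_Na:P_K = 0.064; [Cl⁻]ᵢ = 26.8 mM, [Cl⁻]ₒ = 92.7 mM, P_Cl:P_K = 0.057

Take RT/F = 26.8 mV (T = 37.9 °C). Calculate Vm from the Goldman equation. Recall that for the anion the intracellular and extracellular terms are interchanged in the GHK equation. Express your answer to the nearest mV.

-56 mV

Vm = 26.8 · ln[(Σ P·[cation]ₒ + Σ P·[anion]ᵢ) / (Σ P·[cation]ᵢ + Σ P·[anion]ₒ)]
Numerator = 1×9.15 + 0.064×117 + 0.057×26.8 = 18.17
Denominator = 1×142 + 0.064×20.2 + 0.057×92.7 = 148.6
Vm = 26.8 · ln(0.12226) = 26.8 × (-2.1016) = -56.32 mV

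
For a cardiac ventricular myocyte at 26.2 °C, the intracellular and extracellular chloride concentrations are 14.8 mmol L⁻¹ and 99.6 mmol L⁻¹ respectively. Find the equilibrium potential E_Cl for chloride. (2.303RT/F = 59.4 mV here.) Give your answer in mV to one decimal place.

-49.2 mV

E = (59.4/z) · log₁₀([Cl⁻]_out/[Cl⁻]_in) with z = -1.
For an anion, dividing by z = -1 reverses the sign.
= (59.4/-1) · log₁₀(99.6/14.8) = -59.40 · log₁₀(6.73)
= -59.40 · (0.8280) = -49.18 mV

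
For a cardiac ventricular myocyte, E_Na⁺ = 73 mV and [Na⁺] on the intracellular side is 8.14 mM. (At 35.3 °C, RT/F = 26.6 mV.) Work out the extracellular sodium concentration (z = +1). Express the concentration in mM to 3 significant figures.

127 mM

Nernst: E = (26.6/1) · ln([out]/[in]), so ln([out]/[in]) = 73.0 × 1 / 26.6 = 2.7444.
[out]/[in] = e^(2.7444) = 15.55.
[out] = 15.55 × 8.14 = 126.6 mM.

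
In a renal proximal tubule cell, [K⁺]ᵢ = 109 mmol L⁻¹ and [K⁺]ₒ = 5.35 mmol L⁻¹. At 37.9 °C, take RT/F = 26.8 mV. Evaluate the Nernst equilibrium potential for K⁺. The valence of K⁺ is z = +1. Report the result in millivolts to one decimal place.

E = (26.8/z) · ln([K⁺]_out/[K⁺]_in) with z = +1.
= (26.8/1) · ln(5.35/109) = 26.80 · ln(0.04908)
= 26.80 · (-3.0143) = -80.78 mV

-80.8 mV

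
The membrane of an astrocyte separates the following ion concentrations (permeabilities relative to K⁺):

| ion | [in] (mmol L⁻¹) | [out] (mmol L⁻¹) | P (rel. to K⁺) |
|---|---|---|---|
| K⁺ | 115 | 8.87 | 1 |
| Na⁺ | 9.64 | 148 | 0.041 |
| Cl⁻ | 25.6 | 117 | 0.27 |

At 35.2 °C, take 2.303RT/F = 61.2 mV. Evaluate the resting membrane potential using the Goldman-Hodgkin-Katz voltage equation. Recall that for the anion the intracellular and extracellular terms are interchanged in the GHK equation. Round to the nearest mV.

Vm = 61.2 · log₁₀[(Σ P·[cation]ₒ + Σ P·[anion]ᵢ) / (Σ P·[cation]ᵢ + Σ P·[anion]ₒ)]
Numerator = 1×8.87 + 0.041×148 + 0.27×25.6 = 21.85
Denominator = 1×115 + 0.041×9.64 + 0.27×117 = 147
Vm = 61.2 · log₁₀(0.14865) = 61.2 × (-0.8278) = -50.66 mV

-51 mV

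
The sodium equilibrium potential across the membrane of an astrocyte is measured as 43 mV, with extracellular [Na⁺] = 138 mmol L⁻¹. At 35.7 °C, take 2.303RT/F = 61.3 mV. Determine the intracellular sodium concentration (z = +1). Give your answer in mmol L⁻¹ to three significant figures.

27.4 mmol L⁻¹

Nernst: E = (61.3/1) · log₁₀([out]/[in]), so log₁₀([out]/[in]) = 43.0 × 1 / 61.3 = 0.7015.
[out]/[in] = 10^(0.7015) = 5.029.
[in] = 138 / 5.029 = 27.44 mmol L⁻¹.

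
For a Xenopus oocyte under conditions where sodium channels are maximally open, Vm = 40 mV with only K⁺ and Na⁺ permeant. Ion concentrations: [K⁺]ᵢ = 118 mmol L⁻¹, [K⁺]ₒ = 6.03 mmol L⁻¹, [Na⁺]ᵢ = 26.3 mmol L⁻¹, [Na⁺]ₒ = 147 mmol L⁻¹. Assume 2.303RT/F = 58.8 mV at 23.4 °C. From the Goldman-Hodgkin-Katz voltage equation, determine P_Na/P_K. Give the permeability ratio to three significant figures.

Let α = P_Na/P_K. GHK: Vm = 58.8·log₁₀[(Kₒ + α·Naₒ)/(Kᵢ + α·Naᵢ)].
10^(Vm/58.8) = 10^(40.0/58.8) = 4.7893
So 4.7893·(Kᵢ + α·Naᵢ) = Kₒ + α·Naₒ → α = (4.7893·118.0 − 6.03) / (147.0 − 4.7893·26.3)
α = (565.1 − 6.03) / (147.0 − 126) = 559.1/21.04 = 26.57

26.6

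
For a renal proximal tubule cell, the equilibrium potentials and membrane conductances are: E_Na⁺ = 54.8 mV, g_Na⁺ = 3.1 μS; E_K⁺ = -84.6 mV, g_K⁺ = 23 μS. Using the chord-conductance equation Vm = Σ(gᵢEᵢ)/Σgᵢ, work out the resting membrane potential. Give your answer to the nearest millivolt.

-68 mV

Σ gᵢEᵢ = 3.1·(54.8) + 23·(-84.6) = -1775.92
Σ gᵢ = 3.1 + 23 = 26.1
Vm = -1775.92 / 26.1 = -68.04 mV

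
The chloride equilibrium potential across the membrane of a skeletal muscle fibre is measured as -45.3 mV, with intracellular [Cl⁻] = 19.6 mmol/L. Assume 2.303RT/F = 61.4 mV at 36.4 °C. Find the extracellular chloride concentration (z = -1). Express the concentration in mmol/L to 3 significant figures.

107 mmol/L

Nernst: E = (61.4/-1) · log₁₀([out]/[in]), so log₁₀([out]/[in]) = -45.3 × -1 / 61.4 = 0.7378.
[out]/[in] = 10^(0.7378) = 5.467.
[out] = 5.467 × 19.6 = 107.2 mmol/L.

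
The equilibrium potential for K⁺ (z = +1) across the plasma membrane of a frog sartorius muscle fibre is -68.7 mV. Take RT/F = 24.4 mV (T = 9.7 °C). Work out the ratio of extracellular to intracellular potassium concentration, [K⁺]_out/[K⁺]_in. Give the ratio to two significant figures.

0.060

ln([out]/[in]) = E·z/(24.4) = -68.7 × 1 / 24.4 = -2.8156
[out]/[in] = e^(-2.8156) = 0.05987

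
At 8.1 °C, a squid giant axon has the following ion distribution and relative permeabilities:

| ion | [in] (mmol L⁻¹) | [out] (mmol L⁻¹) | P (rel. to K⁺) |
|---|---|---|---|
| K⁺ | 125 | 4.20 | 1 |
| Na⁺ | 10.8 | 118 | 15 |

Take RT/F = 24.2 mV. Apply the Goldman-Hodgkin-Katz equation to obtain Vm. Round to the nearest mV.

Vm = 24.2 · ln[(Σ P·[cation]ₒ + Σ P·[anion]ᵢ) / (Σ P·[cation]ᵢ + Σ P·[anion]ₒ)]
Numerator = 1×4.20 + 15×118 = 1774
Denominator = 1×125 + 15×10.8 = 287
Vm = 24.2 · ln(6.1819) = 24.2 × (1.8216) = 44.08 mV

44 mV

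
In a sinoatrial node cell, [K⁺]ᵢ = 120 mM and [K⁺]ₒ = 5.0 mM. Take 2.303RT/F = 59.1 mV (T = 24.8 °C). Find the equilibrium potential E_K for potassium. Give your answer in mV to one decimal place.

E = (59.1/z) · log₁₀([K⁺]_out/[K⁺]_in) with z = +1.
= (59.1/1) · log₁₀(5.0/120) = 59.10 · log₁₀(0.04167)
= 59.10 · (-1.3802) = -81.57 mV

-81.6 mV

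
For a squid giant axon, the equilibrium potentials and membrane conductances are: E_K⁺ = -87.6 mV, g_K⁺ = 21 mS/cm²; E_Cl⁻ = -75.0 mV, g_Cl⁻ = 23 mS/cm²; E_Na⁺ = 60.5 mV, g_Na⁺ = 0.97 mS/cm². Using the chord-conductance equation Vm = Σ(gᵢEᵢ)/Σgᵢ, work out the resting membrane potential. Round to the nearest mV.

Σ gᵢEᵢ = 21·(-87.6) + 23·(-75.0) + 0.97·(60.5) = -3505.91
Σ gᵢ = 21 + 23 + 0.97 = 44.97
Vm = -3505.91 / 44.97 = -77.96 mV

-78 mV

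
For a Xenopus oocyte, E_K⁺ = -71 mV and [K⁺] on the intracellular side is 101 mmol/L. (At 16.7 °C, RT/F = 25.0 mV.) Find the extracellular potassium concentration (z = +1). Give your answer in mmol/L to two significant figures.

5.9 mmol/L

Nernst: E = (25.0/1) · ln([out]/[in]), so ln([out]/[in]) = -71.0 × 1 / 25.0 = -2.8400.
[out]/[in] = e^(-2.8400) = 0.05843.
[out] = 0.05843 × 101 = 5.901 mmol/L.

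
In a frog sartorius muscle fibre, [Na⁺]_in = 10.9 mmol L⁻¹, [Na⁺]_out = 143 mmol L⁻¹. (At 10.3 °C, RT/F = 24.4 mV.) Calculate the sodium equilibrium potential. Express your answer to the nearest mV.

63 mV

E = (24.4/z) · ln([Na⁺]_out/[Na⁺]_in) with z = +1.
= (24.4/1) · ln(143/10.9) = 24.40 · ln(13.12)
= 24.40 · (2.5741) = 62.81 mV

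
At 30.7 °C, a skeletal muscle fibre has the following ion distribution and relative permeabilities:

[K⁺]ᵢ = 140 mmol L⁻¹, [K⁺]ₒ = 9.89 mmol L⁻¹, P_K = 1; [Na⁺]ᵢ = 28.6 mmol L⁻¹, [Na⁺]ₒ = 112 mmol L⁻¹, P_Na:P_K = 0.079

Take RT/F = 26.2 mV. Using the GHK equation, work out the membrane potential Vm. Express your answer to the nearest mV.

-53 mV

Vm = 26.2 · ln[(Σ P·[cation]ₒ + Σ P·[anion]ᵢ) / (Σ P·[cation]ᵢ + Σ P·[anion]ₒ)]
Numerator = 1×9.89 + 0.079×112 = 18.74
Denominator = 1×140 + 0.079×28.6 = 142.3
Vm = 26.2 · ln(0.13172) = 26.2 × (-2.0271) = -53.11 mV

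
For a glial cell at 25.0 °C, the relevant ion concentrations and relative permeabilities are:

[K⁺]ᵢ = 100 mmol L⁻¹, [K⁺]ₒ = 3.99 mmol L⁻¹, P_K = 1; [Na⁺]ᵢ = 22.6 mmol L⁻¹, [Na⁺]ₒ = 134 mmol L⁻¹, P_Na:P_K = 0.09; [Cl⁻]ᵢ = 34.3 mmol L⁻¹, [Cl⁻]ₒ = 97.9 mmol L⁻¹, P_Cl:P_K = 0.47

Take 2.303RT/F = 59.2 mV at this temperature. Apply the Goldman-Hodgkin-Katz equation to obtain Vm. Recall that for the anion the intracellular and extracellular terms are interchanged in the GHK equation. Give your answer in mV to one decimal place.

-39.2 mV

Vm = 59.2 · log₁₀[(Σ P·[cation]ₒ + Σ P·[anion]ᵢ) / (Σ P·[cation]ᵢ + Σ P·[anion]ₒ)]
Numerator = 1×3.99 + 0.09×134 + 0.47×34.3 = 32.17
Denominator = 1×100 + 0.09×22.6 + 0.47×97.9 = 148
Vm = 59.2 · log₁₀(0.2173) = 59.2 × (-0.6629) = -39.25 mV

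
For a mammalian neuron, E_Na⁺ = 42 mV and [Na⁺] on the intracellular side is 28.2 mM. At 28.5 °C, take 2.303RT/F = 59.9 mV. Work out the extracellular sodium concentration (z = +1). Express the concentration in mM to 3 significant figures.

Nernst: E = (59.9/1) · log₁₀([out]/[in]), so log₁₀([out]/[in]) = 42.0 × 1 / 59.9 = 0.7012.
[out]/[in] = 10^(0.7012) = 5.025.
[out] = 5.025 × 28.2 = 141.7 mM.

142 mM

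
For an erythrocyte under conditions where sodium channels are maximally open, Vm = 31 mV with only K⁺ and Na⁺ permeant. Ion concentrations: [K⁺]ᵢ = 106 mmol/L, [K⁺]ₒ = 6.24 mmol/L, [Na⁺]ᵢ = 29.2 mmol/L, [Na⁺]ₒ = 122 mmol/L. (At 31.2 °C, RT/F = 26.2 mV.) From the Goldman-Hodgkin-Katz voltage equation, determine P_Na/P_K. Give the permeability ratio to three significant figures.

12.7

Let α = P_Na/P_K. GHK: Vm = 26.2·ln[(Kₒ + α·Naₒ)/(Kᵢ + α·Naᵢ)].
e^(Vm/26.2) = e^(31.0/26.2) = 3.2648
So 3.2648·(Kᵢ + α·Naᵢ) = Kₒ + α·Naₒ → α = (3.2648·106.0 − 6.24) / (122.0 − 3.2648·29.2)
α = (346.1 − 6.24) / (122.0 − 95.33) = 339.8/26.67 = 12.74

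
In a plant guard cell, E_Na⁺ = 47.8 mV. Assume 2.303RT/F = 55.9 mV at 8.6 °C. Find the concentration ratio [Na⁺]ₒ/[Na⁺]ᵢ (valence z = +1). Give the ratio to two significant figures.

log₁₀([out]/[in]) = E·z/(55.9) = 47.8 × 1 / 55.9 = 0.8551
[out]/[in] = 10^(0.8551) = 7.163

7.2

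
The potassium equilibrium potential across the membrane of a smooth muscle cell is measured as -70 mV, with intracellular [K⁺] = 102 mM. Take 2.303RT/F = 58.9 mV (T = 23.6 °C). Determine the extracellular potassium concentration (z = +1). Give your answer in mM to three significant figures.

Nernst: E = (58.9/1) · log₁₀([out]/[in]), so log₁₀([out]/[in]) = -70.0 × 1 / 58.9 = -1.1885.
[out]/[in] = 10^(-1.1885) = 0.0648.
[out] = 0.0648 × 102 = 6.609 mM.

6.61 mM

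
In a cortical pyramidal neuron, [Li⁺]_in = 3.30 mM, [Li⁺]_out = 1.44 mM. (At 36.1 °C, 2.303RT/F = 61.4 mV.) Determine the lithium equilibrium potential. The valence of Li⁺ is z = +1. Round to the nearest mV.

-22 mV

E = (61.4/z) · log₁₀([Li⁺]_out/[Li⁺]_in) with z = +1.
= (61.4/1) · log₁₀(1.44/3.30) = 61.40 · log₁₀(0.4364)
= 61.40 · (-0.3602) = -22.11 mV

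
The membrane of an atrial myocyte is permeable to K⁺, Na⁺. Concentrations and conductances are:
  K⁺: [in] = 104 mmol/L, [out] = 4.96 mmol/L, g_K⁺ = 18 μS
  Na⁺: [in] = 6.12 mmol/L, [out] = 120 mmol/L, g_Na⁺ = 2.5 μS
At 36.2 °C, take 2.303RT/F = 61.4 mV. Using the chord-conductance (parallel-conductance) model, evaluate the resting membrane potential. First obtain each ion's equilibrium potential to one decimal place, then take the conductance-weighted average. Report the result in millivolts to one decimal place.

E_K⁺ = (61.4/1)·log₁₀(4.96/104) = -81.1 mV
E_Na⁺ = (61.4/1)·log₁₀(120/6.12) = 79.4 mV
Vm = (Σ gᵢEᵢ)/(Σ gᵢ) = (18·-81.1 + 2.5·79.4) / (18 + 2.5)
= -1261.30 / 20.5 = -61.53 mV

-61.5 mV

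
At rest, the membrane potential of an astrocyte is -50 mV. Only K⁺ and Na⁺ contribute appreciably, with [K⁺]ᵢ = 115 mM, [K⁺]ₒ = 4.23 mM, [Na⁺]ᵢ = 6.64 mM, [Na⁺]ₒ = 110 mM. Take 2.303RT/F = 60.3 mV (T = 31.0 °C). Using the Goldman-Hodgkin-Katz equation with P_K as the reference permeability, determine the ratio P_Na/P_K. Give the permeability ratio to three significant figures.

Let α = P_Na/P_K. GHK: Vm = 60.3·log₁₀[(Kₒ + α·Naₒ)/(Kᵢ + α·Naᵢ)].
10^(Vm/60.3) = 10^(-50.0/60.3) = 0.14819
So 0.14819·(Kᵢ + α·Naᵢ) = Kₒ + α·Naₒ → α = (0.14819·115.0 − 4.23) / (110.0 − 0.14819·6.64)
α = (17.04 − 4.23) / (110.0 − 0.984) = 12.81/109 = 0.1175

0.118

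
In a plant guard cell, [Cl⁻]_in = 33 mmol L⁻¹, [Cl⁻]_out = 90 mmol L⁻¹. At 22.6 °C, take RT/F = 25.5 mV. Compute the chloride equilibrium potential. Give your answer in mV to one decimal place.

E = (25.5/z) · ln([Cl⁻]_out/[Cl⁻]_in) with z = -1.
For an anion, dividing by z = -1 reverses the sign.
= (25.5/-1) · ln(90/33) = -25.50 · ln(2.727)
= -25.50 · (1.0033) = -25.58 mV

-25.6 mV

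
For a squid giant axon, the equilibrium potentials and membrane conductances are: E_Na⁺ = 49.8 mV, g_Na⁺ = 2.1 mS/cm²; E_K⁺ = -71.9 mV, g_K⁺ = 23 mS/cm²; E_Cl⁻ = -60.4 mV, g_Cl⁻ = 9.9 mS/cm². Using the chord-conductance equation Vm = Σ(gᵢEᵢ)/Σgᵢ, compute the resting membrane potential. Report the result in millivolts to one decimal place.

-61.3 mV

Σ gᵢEᵢ = 2.1·(49.8) + 23·(-71.9) + 9.9·(-60.4) = -2147.08
Σ gᵢ = 2.1 + 23 + 9.9 = 35
Vm = -2147.08 / 35 = -61.35 mV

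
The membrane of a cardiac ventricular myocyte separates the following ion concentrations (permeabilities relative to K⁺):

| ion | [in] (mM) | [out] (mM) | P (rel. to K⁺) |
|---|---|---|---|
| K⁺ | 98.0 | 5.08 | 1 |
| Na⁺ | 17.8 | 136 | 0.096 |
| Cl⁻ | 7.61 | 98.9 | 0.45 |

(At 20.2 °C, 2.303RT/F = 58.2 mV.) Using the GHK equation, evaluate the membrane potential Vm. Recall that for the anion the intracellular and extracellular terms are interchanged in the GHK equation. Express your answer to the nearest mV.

-48 mV

Vm = 58.2 · log₁₀[(Σ P·[cation]ₒ + Σ P·[anion]ᵢ) / (Σ P·[cation]ᵢ + Σ P·[anion]ₒ)]
Numerator = 1×5.08 + 0.096×136 + 0.45×7.61 = 21.56
Denominator = 1×98.0 + 0.096×17.8 + 0.45×98.9 = 144.2
Vm = 58.2 · log₁₀(0.1495) = 58.2 × (-0.8253) = -48.04 mV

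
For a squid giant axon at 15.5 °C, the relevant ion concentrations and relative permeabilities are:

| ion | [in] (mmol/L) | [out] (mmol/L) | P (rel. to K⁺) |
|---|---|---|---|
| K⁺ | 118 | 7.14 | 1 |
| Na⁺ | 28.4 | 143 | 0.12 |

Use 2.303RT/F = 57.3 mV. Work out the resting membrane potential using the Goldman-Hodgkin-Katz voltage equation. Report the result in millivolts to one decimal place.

Vm = 57.3 · log₁₀[(Σ P·[cation]ₒ + Σ P·[anion]ᵢ) / (Σ P·[cation]ᵢ + Σ P·[anion]ₒ)]
Numerator = 1×7.14 + 0.12×143 = 24.3
Denominator = 1×118 + 0.12×28.4 = 121.4
Vm = 57.3 · log₁₀(0.20015) = 57.3 × (-0.6986) = -40.03 mV

-40.0 mV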